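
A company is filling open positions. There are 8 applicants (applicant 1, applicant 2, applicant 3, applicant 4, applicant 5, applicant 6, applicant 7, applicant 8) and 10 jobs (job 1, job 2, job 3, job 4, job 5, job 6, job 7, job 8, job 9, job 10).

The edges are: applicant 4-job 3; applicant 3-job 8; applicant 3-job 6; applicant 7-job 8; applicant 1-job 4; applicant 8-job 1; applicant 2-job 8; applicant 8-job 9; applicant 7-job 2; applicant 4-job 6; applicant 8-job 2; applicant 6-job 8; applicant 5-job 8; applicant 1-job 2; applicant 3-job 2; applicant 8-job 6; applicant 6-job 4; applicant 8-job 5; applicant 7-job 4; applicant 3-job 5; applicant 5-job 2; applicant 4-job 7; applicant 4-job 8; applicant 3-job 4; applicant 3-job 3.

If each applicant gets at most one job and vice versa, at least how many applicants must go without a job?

A valid assignment of size 6: applicant 1→job 4, applicant 2→job 8, applicant 3→job 5, applicant 4→job 3, applicant 5→job 2, applicant 8→job 9.
The set {applicant 1, applicant 2, applicant 5, applicant 6, applicant 7} has only 3 neighbours ({job 2, job 4, job 8}), so by Hall's theorem at most 6 of the 8 applicants can be matched.
That matches 6 of the 8, leaving 2 unmatched; no matching can do better.

2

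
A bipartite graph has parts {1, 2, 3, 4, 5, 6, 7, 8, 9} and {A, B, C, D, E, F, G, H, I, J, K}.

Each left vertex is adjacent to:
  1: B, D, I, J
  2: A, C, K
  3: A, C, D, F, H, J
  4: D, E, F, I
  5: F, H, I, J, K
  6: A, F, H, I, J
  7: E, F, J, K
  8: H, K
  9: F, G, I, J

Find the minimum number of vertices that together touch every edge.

9

{1, 2, 3, 4, 5, 6, 7, 8, 9} is a vertex cover of size 9: every edge has an endpoint in this set.
No smaller cover exists because 1–B, 2–C, 3–H, 4–D, 5–F, 6–A, 7–E, 8–K, 9–J is a matching of size 9, and a cover must include an endpoint of each of these disjoint edges (König's theorem).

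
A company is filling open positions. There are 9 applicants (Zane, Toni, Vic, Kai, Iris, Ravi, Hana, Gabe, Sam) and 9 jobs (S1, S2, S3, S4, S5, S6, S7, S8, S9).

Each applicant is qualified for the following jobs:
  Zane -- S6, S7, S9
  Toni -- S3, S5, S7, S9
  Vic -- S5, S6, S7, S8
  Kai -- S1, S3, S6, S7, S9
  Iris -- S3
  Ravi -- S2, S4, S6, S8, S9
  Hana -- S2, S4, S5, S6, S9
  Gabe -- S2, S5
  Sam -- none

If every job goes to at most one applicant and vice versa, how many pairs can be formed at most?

8

A valid assignment of size 8: Zane-S9, Toni-S7, Vic-S8, Kai-S1, Iris-S3, Ravi-S4, Hana-S6, Gabe-S2.
The set {Sam} has only 0 neighbours (∅), so by Hall's theorem at most 8 of the 9 applicants can be matched.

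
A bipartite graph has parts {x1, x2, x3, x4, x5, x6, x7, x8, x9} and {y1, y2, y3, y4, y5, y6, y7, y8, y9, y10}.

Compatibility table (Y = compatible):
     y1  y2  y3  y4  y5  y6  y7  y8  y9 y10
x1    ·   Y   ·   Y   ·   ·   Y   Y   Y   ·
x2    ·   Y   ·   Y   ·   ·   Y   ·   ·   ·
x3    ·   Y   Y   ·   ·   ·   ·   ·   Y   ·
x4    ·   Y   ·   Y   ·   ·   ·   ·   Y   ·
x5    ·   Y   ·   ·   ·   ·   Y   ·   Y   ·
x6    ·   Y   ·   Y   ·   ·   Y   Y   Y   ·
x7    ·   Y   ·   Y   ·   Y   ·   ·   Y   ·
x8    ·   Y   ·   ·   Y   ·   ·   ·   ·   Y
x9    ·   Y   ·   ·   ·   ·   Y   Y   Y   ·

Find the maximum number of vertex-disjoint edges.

8

For example, pair x1–y8, x2–y4, x3–y3, x4–y9, x5–y2, x6–y7, x7–y6, x8–y10.
The set {x1, x2, x4, x5, x6, x9} has only 5 neighbours ({y2, y4, y7, y8, y9}), so by Hall's theorem at most 8 of the 9 left vertices can be matched.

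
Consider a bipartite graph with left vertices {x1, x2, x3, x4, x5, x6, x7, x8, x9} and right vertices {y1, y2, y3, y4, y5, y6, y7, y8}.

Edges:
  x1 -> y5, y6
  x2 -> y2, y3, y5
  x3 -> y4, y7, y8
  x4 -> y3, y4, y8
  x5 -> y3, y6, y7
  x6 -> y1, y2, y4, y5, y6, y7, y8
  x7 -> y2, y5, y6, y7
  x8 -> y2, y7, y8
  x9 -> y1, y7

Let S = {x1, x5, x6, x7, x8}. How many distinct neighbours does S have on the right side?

The union of neighbours of {x1, x5, x6, x7, x8} is {y1, y2, y3, y4, y5, y6, y7, y8}, which has 8 elements.
Since |N(S)| = 8 ≥ |S| = 5, Hall's condition holds for this subset.

8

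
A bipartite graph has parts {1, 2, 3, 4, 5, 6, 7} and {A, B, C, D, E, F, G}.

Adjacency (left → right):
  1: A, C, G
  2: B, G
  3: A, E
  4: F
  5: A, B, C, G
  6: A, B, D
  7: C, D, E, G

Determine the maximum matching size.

A valid assignment of size 7: 1-C, 2-G, 3-A, 4-F, 5-B, 6-D, 7-E.
All 7 left vertices are matched, so no larger matching exists.

7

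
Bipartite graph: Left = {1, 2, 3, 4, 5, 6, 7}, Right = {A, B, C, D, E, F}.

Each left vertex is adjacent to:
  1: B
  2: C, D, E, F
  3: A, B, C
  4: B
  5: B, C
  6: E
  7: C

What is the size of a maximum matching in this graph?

For example, pair 1-B, 2-D, 3-A, 5-C, 6-E.
The set {1, 4, 5, 7} has only 2 neighbours ({B, C}), so by Hall's theorem at most 5 of the 7 left vertices can be matched.

5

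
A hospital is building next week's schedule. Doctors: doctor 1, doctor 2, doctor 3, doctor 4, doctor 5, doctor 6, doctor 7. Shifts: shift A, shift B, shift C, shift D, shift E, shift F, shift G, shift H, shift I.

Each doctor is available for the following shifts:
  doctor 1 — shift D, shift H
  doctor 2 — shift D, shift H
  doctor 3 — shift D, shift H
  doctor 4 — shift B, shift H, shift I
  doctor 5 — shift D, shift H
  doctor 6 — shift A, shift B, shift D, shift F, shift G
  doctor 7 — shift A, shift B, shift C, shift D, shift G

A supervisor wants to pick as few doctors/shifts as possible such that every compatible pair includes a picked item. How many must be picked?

5

The 5 edges doctor 1–shift D, doctor 2–shift H, doctor 4–shift I, doctor 6–shift A, doctor 7–shift G form a matching, so any vertex cover needs at least 5 vertices (one per matched edge).
Conversely {doctor 4, doctor 6, doctor 7, shift D, shift H} meets every edge and has exactly 5 vertices, so 5 is optimal.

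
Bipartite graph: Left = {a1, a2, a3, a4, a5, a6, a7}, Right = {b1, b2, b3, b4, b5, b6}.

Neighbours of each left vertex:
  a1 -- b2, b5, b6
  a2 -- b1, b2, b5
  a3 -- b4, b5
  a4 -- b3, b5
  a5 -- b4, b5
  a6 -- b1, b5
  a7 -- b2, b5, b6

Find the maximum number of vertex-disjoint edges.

6

A valid assignment of size 6: a1→b6, a2→b2, a3→b4, a4→b3, a5→b5, a6→b1.
The set {a1, a2, a3, a5, a6, a7} has only 5 neighbours ({b1, b2, b4, b5, b6}), so by Hall's theorem at most 6 of the 7 left vertices can be matched.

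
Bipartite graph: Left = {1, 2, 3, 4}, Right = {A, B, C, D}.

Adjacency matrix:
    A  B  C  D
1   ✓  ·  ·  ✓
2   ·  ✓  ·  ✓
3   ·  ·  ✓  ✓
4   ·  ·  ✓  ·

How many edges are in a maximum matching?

4

One maximum matching: 1→A, 2→B, 3→D, 4→C.
This saturates every left vertex, so 4 is the maximum.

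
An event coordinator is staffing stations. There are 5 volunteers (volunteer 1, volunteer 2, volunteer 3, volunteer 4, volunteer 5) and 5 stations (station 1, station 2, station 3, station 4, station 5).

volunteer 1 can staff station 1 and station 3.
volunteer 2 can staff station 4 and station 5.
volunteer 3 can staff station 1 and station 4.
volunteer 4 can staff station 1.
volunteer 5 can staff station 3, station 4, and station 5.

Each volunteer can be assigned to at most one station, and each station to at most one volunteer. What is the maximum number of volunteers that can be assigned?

For example, pair volunteer 1→station 3, volunteer 2→station 5, volunteer 3→station 4, volunteer 4→station 1.
The set {volunteer 1, volunteer 2, volunteer 3, volunteer 4, volunteer 5} has only 4 neighbours ({station 1, station 3, station 4, station 5}), so by Hall's theorem at most 4 of the 5 volunteers can be matched.

4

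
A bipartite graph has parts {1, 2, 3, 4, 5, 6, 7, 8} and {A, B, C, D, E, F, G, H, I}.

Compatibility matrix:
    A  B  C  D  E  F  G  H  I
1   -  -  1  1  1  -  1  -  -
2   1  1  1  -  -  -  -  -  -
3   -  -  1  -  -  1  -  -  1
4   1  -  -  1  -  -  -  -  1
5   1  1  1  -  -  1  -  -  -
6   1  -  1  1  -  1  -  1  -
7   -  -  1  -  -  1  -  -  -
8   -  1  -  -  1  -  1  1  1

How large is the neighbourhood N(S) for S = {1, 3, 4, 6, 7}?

The union of neighbours of {1, 3, 4, 6, 7} is {A, C, D, E, F, G, H, I}, which has 8 elements.
Since |N(S)| = 8 ≥ |S| = 5, Hall's condition holds for this subset.

8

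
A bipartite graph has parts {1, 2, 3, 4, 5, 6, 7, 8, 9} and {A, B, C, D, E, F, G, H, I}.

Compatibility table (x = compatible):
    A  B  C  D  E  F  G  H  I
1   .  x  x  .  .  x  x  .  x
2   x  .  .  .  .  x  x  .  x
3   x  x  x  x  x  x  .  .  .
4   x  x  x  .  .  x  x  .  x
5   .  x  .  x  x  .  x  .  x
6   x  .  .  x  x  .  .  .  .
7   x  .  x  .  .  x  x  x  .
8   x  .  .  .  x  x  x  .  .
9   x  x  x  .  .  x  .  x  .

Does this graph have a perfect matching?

Yes

A valid assignment of size 9: 1→C, 2→F, 3→E, 4→B, 5→I, 6→D, 7→H, 8→G, 9→A.
All 9 left vertices are covered.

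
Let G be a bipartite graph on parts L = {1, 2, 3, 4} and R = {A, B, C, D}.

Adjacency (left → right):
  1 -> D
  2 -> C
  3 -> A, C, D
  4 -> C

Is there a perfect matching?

The set {2, 4} has only 1 neighbour ({C}), so by Hall's theorem at most 3 of the 4 left vertices can be matched.
Hence no matching covers every left vertex.

No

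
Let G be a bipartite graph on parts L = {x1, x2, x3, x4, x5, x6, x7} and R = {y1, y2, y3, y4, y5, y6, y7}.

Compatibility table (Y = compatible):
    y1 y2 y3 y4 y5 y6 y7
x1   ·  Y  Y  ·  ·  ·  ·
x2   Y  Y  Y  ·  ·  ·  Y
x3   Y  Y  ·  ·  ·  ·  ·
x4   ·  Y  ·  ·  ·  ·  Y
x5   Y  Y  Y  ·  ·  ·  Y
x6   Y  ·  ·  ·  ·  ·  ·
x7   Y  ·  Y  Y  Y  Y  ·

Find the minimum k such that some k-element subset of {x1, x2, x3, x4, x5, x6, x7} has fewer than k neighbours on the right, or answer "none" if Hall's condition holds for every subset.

Take S = {x1, x2, x3, x4, x5}. Its neighbourhood is {y1, y2, y3, y7}, so |N(S)| = 4 < |S| = 5.
Every subset of size less than 5 has at least as many neighbours as members, so 5 is the minimum.

5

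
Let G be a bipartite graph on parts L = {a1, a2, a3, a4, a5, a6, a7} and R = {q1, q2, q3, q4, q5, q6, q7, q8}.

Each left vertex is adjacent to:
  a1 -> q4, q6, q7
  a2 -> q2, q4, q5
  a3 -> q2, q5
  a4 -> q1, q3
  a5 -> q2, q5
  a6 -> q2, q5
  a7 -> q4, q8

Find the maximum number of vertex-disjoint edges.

A valid assignment of size 6: a1-q6, a2-q4, a3-q5, a4-q3, a5-q2, a7-q8.
The set {a3, a5, a6} has only 2 neighbours ({q2, q5}), so by Hall's theorem at most 6 of the 7 left vertices can be matched.

6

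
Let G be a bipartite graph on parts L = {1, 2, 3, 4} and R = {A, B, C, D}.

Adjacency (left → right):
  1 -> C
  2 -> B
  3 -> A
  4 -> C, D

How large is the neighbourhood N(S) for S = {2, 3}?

The union of neighbours of {2, 3} is {A, B}, which has 2 elements.
Since |N(S)| = 2 ≥ |S| = 2, Hall's condition holds for this subset.

2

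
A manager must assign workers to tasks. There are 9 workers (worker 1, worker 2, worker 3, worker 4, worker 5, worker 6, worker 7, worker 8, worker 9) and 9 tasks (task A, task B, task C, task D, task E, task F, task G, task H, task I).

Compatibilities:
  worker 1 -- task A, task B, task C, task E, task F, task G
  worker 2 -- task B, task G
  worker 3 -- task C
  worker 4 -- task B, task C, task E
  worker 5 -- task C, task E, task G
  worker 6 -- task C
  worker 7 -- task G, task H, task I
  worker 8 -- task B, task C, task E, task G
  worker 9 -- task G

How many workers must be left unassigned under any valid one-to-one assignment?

3

For example, pair worker 1-task A, worker 2-task G, worker 3-task C, worker 4-task B, worker 5-task E, worker 7-task I.
The set {worker 2, worker 3, worker 4, worker 5, worker 6, worker 8, worker 9} has only 4 neighbours ({task B, task C, task E, task G}), so by Hall's theorem at most 6 of the 9 workers can be matched.
That matches 6 of the 9, leaving 3 unmatched; no matching can do better.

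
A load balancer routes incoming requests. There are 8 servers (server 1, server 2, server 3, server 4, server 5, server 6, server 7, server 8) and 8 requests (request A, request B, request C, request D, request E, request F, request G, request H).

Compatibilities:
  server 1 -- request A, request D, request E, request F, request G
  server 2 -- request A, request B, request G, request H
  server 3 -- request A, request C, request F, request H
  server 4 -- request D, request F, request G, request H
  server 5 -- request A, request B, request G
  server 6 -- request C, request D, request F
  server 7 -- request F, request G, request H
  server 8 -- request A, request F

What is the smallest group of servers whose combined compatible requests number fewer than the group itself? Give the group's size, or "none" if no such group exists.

none

A matching saturating every server exists, for instance server 1→request E, server 2→request A, server 3→request C, server 4→request G, server 5→request B, server 6→request D, server 7→request H, server 8→request F.
By Hall's marriage theorem, this means |N(S)| ≥ |S| for every subset S, so no violating subset exists.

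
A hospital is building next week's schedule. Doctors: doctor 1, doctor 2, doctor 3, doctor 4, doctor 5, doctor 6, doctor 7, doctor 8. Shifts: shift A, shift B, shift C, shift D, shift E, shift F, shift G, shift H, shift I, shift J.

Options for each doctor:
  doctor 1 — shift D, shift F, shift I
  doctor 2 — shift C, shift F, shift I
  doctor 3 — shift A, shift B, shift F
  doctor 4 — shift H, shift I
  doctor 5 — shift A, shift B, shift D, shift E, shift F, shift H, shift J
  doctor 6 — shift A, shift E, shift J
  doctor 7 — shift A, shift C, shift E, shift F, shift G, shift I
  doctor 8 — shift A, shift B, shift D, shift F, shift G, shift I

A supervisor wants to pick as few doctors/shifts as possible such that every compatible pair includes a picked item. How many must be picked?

{doctor 1, doctor 2, doctor 3, doctor 4, doctor 5, doctor 6, doctor 7, doctor 8} is a vertex cover of size 8: every edge has an endpoint in this set.
No smaller cover exists because doctor 1–shift D, doctor 2–shift I, doctor 3–shift F, doctor 4–shift H, doctor 5–shift J, doctor 6–shift E, doctor 7–shift A, doctor 8–shift G is a matching of size 8, and a cover must include an endpoint of each of these disjoint edges (König's theorem).

8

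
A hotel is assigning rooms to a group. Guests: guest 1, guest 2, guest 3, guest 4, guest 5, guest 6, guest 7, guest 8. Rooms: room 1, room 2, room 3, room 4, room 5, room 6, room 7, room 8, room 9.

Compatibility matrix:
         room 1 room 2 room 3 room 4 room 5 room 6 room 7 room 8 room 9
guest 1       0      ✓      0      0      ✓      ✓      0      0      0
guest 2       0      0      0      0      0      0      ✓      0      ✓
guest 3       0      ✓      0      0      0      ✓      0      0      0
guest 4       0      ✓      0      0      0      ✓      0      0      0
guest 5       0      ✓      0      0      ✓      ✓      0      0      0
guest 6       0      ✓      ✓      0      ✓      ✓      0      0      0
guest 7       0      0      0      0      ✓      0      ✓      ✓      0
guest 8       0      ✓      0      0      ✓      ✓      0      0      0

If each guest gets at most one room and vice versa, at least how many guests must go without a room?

2

One maximum matching: guest 1-room 5, guest 2-room 9, guest 3-room 2, guest 4-room 6, guest 6-room 3, guest 7-room 7.
The set {guest 1, guest 3, guest 4, guest 5, guest 8} has only 3 neighbours ({room 2, room 5, room 6}), so by Hall's theorem at most 6 of the 8 guests can be matched.
That matches 6 of the 8, leaving 2 unmatched; no matching can do better.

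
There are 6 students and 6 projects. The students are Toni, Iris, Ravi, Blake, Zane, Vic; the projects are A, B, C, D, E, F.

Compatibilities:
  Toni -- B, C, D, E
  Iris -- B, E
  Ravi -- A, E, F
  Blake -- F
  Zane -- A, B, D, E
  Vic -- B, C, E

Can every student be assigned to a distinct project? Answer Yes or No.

For example, pair Toni-C, Iris-E, Ravi-A, Blake-F, Zane-D, Vic-B.
All 6 students are covered.

Yes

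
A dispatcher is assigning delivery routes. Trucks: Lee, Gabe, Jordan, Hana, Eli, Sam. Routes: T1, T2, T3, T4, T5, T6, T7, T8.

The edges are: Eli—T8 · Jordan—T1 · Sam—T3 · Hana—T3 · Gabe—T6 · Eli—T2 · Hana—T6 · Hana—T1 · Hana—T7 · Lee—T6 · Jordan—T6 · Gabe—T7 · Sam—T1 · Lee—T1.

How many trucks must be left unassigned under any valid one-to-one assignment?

For example, pair Lee–T1, Gabe–T7, Jordan–T6, Hana–T3, Eli–T8.
The set {Lee, Gabe, Jordan, Hana, Sam} has only 4 neighbours ({T1, T3, T6, T7}), so by Hall's theorem at most 5 of the 6 trucks can be matched.
That matches 5 of the 6, leaving 1 unmatched; no matching can do better.

1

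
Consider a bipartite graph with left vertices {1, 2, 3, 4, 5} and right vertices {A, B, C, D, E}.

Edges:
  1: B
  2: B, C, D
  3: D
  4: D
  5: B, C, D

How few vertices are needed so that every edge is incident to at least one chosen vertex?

The 3 edges 1–B, 2–C, 3–D form a matching, so any vertex cover needs at least 3 vertices (one per matched edge).
Conversely {B, C, D} meets every edge and has exactly 3 vertices, so 3 is optimal.

3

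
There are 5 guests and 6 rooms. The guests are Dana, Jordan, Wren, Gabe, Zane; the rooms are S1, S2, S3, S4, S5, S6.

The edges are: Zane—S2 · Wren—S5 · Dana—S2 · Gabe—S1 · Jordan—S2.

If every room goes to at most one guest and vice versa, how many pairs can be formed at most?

One maximum matching: Dana-S2, Wren-S5, Gabe-S1.
The set {Dana, Jordan, Zane} has only 1 neighbour ({S2}), so by Hall's theorem at most 3 of the 5 guests can be matched.

3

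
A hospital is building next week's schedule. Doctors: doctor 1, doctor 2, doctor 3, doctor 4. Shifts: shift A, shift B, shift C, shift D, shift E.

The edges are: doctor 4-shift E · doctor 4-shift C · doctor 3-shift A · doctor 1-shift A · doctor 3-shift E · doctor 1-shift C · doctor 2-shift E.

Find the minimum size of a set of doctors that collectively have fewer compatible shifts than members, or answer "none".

Take S = {doctor 1, doctor 2, doctor 3, doctor 4}. Its neighbourhood is {shift A, shift C, shift E}, so |N(S)| = 3 < |S| = 4.
Every subset of size less than 4 has at least as many neighbours as members, so 4 is the minimum.

4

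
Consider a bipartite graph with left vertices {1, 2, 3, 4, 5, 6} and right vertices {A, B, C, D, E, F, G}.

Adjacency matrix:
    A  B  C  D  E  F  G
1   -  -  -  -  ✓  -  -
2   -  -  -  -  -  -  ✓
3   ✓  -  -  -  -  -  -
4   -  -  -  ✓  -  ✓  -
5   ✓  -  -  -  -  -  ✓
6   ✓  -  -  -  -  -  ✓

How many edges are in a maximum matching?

4

For example, pair 1→E, 2→G, 3→A, 4→F.
The set {2, 3, 5, 6} has only 2 neighbours ({A, G}), so by Hall's theorem at most 4 of the 6 left vertices can be matched.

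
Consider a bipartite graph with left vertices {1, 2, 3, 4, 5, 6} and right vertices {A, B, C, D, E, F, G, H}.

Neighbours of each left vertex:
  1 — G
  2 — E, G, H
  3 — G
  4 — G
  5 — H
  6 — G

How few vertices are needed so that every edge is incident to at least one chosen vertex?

3

The 3 edges 1–G, 2–E, 5–H form a matching, so any vertex cover needs at least 3 vertices (one per matched edge).
Conversely {2, 5, G} meets every edge and has exactly 3 vertices, so 3 is optimal.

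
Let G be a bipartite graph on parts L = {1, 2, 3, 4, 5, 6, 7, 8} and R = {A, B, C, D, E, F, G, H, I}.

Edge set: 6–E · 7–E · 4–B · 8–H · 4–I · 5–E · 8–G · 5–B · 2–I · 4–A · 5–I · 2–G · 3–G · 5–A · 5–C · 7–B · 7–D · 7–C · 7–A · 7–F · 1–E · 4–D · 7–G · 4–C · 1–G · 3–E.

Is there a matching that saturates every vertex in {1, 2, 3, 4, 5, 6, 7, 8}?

No

The set {1, 3, 6} has only 2 neighbours ({E, G}), so by Hall's theorem at most 7 of the 8 left vertices can be matched.
Hence no matching covers every left vertex.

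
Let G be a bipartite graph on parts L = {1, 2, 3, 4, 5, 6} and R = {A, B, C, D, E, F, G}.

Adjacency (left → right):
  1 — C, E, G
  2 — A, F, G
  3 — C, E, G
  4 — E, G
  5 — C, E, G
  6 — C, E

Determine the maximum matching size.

4

One maximum matching: 1–G, 2–F, 3–C, 4–E.
The set {1, 3, 4, 5, 6} has only 3 neighbours ({C, E, G}), so by Hall's theorem at most 4 of the 6 left vertices can be matched.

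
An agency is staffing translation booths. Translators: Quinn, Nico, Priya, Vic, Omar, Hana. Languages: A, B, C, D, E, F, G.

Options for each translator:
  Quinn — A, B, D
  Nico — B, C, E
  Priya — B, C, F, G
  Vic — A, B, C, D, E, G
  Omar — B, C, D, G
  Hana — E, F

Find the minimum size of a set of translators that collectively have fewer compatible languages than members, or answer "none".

none

A matching saturating every translator exists, for instance Quinn→D, Nico→B, Priya→F, Vic→A, Omar→G, Hana→E.
By Hall's marriage theorem, this means |N(S)| ≥ |S| for every subset S, so no violating subset exists.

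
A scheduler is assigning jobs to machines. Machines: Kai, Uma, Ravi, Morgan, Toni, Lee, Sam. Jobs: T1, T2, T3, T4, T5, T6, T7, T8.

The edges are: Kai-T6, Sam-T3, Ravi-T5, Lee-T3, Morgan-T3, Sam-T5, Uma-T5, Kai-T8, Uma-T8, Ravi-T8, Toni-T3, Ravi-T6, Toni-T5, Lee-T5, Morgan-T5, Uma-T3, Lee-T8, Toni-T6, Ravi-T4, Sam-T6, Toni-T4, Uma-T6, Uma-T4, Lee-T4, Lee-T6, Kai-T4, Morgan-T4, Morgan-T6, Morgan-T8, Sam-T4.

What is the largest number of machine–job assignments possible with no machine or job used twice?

5

For example, pair Kai→T6, Uma→T4, Ravi→T8, Morgan→T3, Toni→T5.
The set {Kai, Uma, Ravi, Morgan, Toni, Lee, Sam} has only 5 neighbours ({T3, T4, T5, T6, T8}), so by Hall's theorem at most 5 of the 7 machines can be matched.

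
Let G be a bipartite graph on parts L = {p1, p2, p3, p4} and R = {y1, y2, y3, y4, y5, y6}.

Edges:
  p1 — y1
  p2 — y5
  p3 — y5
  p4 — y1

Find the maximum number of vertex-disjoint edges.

2

For example, pair p1–y1, p2–y5.
The set {p1, p2, p3, p4} has only 2 neighbours ({y1, y5}), so by Hall's theorem at most 2 of the 4 left vertices can be matched.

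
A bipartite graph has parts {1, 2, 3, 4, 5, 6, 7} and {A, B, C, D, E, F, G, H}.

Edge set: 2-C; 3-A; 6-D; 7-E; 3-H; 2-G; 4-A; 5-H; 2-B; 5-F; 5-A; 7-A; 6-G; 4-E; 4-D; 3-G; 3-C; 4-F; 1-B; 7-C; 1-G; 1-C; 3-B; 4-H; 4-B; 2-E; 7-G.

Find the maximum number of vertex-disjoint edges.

One maximum matching: 1→C, 2→B, 3→G, 4→A, 5→F, 6→D, 7→E.
All 7 left vertices are matched, so no larger matching exists.

7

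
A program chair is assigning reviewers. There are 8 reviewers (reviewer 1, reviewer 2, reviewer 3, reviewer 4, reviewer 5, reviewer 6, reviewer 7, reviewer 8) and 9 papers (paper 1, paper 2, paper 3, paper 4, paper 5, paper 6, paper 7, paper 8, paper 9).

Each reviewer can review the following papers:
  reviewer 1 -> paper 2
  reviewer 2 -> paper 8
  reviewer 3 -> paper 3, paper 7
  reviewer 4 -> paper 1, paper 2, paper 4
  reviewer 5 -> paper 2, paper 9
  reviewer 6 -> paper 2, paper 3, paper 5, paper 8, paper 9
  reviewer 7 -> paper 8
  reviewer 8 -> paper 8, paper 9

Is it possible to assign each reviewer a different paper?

The set {reviewer 1, reviewer 2, reviewer 5, reviewer 7, reviewer 8} has only 3 neighbours ({paper 2, paper 8, paper 9}), so by Hall's theorem at most 6 of the 8 reviewers can be matched.
Hence no matching covers every reviewer.

No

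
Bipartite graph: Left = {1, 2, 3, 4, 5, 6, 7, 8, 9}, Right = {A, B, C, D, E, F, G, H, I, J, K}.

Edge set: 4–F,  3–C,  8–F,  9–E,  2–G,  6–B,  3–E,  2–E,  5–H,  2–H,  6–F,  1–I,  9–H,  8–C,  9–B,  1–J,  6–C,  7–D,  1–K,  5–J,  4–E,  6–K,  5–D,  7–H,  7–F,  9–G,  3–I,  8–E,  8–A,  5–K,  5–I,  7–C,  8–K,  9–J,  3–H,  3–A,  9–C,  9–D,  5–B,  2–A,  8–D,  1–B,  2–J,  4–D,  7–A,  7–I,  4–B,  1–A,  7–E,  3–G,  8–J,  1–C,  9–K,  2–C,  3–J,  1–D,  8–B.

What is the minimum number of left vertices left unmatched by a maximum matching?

0

For example, pair 1→B, 2→E, 3→G, 4→D, 5→K, 6→F, 7→H, 8→A, 9→J.
All 9 left vertices are matched, so no larger matching exists.
That matches 9 of the 9, leaving 0 unmatched; no matching can do better.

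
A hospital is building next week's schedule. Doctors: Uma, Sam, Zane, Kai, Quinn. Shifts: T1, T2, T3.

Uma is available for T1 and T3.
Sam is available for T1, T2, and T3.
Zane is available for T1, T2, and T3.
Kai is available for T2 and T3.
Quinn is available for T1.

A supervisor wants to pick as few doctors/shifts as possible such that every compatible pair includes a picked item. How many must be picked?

The 3 edges Uma–T3, Sam–T1, Zane–T2 form a matching, so any vertex cover needs at least 3 vertices (one per matched edge).
Conversely {T1, T2, T3} meets every edge and has exactly 3 vertices, so 3 is optimal.

3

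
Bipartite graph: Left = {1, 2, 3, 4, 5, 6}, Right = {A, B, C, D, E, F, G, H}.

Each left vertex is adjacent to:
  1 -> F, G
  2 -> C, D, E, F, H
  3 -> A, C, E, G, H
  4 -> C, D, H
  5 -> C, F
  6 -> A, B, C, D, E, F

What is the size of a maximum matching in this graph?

6

One maximum matching: 1-F, 2-E, 3-G, 4-D, 5-C, 6-A.
All 6 left vertices are matched, so no larger matching exists.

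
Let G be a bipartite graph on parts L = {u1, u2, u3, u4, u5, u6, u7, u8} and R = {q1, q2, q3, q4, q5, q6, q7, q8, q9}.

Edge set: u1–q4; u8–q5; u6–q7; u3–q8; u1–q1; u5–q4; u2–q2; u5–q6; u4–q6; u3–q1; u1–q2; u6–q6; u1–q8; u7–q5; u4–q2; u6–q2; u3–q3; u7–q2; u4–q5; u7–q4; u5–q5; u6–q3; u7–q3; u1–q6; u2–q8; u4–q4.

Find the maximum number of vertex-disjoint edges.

A valid assignment of size 8: u1–q1, u2–q8, u3–q3, u4–q2, u5–q6, u6–q7, u7–q4, u8–q5.
This saturates every left vertex, so 8 is the maximum.

8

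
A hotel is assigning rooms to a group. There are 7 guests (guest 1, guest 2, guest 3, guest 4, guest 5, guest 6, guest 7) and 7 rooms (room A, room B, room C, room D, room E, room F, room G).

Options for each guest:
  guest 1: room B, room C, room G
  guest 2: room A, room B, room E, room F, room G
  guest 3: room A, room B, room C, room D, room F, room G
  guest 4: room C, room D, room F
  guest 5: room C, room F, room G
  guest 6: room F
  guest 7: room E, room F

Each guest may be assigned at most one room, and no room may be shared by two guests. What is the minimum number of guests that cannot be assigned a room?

0

For example, pair guest 1→room B, guest 2→room A, guest 3→room C, guest 4→room D, guest 5→room G, guest 6→room F, guest 7→room E.
This saturates every guest, so 7 is the maximum.
That matches 7 of the 7, leaving 0 unmatched; no matching can do better.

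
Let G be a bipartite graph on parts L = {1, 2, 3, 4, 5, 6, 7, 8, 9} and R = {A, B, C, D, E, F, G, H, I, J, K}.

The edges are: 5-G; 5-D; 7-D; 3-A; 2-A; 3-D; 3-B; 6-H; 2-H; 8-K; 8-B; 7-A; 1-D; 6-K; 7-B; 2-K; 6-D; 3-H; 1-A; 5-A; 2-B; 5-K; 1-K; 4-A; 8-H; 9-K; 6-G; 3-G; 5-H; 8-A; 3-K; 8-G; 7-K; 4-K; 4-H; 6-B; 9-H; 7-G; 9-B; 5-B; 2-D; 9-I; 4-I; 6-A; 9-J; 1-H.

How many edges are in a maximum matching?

A valid assignment of size 8: 1–D, 2–B, 3–H, 4–I, 5–K, 6–A, 7–G, 9–J.
The set {1, 2, 3, 5, 6, 7, 8} has only 6 neighbours ({A, B, D, G, H, K}), so by Hall's theorem at most 8 of the 9 left vertices can be matched.

8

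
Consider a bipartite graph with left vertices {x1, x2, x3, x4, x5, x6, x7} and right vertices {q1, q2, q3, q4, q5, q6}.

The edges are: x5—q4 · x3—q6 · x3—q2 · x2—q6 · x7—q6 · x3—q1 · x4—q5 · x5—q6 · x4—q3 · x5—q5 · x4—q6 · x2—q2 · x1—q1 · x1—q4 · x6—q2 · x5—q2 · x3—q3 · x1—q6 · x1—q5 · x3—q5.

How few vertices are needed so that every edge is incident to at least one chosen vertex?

6

{x1, x3, x4, x5, q2, q6} is a vertex cover of size 6: every edge has an endpoint in this set.
No smaller cover exists because x1–q4, x2–q6, x3–q1, x4–q3, x5–q5, x6–q2 is a matching of size 6, and a cover must include an endpoint of each of these disjoint edges (König's theorem).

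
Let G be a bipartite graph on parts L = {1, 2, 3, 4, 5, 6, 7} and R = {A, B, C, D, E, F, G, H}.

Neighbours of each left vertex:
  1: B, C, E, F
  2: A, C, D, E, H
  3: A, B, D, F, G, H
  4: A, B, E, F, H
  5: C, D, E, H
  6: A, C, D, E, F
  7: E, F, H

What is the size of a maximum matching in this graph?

One maximum matching: 1–B, 2–D, 3–G, 4–A, 5–C, 6–E, 7–H.
All 7 left vertices are matched, so no larger matching exists.

7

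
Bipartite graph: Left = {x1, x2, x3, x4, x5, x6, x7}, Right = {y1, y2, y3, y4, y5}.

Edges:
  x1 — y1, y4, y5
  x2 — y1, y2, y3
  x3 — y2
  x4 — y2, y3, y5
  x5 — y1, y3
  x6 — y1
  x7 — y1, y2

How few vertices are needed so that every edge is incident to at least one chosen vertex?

5

The 5 edges x1–y4, x2–y1, x3–y2, x4–y5, x5–y3 form a matching, so any vertex cover needs at least 5 vertices (one per matched edge).
Conversely {x1, x4, y1, y2, y3} meets every edge and has exactly 5 vertices, so 5 is optimal.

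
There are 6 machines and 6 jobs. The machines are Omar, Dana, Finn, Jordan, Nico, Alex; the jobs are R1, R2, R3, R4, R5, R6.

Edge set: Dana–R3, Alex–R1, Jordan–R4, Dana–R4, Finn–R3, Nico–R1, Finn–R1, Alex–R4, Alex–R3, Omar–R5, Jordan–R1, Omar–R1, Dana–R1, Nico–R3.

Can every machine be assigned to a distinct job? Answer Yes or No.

The set {Dana, Finn, Jordan, Nico, Alex} has only 3 neighbours ({R1, R3, R4}), so by Hall's theorem at most 4 of the 6 machines can be matched.
Hence no matching covers every machine.

No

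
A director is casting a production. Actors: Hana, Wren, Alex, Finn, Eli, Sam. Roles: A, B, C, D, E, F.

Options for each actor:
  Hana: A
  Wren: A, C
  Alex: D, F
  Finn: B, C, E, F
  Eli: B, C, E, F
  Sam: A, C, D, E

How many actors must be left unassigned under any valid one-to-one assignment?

0

A valid assignment of size 6: Hana–A, Wren–C, Alex–D, Finn–B, Eli–F, Sam–E.
All 6 actors are matched, so no larger matching exists.
That matches 6 of the 6, leaving 0 unmatched; no matching can do better.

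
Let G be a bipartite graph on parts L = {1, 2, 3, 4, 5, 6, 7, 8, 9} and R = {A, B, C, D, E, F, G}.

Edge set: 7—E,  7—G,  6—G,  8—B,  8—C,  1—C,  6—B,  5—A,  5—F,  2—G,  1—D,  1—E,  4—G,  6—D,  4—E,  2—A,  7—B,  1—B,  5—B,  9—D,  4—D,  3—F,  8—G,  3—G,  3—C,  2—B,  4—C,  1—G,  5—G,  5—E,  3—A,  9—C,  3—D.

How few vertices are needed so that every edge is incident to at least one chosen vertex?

A maximum matching has 7 edges (e.g. 1–D, 2–A, 3–F, 4–C, 5–E, 6–G, 7–B).
By König's theorem the minimum vertex cover has the same size. One such cover is {A, B, C, D, E, F, G}.

7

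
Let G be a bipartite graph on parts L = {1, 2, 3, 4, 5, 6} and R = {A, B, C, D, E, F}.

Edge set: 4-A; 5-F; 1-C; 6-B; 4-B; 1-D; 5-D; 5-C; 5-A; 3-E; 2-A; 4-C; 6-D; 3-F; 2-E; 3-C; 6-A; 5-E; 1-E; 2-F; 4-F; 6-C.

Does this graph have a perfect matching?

One maximum matching: 1–D, 2–E, 3–C, 4–F, 5–A, 6–B.
Every left vertex is matched, so this is a perfect matching.

Yes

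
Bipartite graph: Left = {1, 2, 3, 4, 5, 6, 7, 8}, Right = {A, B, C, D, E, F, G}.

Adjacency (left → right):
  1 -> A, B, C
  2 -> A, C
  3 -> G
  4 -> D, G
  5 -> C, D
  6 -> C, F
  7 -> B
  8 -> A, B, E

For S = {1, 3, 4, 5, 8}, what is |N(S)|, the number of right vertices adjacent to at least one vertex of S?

6

The union of neighbours of {1, 3, 4, 5, 8} is {A, B, C, D, E, G}, which has 6 elements.
Since |N(S)| = 6 ≥ |S| = 5, Hall's condition holds for this subset.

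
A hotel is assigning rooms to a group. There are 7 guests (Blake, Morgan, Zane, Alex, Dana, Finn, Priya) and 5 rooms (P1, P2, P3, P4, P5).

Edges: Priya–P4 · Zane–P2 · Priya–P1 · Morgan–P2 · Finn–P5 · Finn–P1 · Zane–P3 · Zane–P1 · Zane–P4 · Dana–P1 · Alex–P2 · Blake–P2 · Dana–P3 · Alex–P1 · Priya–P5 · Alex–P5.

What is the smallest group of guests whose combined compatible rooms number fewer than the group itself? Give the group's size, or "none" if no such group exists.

Take S = {Blake, Morgan}. Its neighbourhood is {P2}, so |N(S)| = 1 < |S| = 2.
No single vertex violates Hall's condition since each has at least one neighbour, so 2 is the minimum.

2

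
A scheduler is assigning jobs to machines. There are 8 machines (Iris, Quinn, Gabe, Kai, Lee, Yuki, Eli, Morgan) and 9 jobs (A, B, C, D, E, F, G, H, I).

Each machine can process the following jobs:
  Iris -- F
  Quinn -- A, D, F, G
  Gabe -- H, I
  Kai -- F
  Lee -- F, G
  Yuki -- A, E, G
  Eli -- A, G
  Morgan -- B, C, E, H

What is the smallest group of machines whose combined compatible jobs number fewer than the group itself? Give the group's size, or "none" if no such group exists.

Take S = {Iris, Kai}. Its neighbourhood is {F}, so |N(S)| = 1 < |S| = 2.
No single vertex violates Hall's condition since each has at least one neighbour, so 2 is the minimum.

2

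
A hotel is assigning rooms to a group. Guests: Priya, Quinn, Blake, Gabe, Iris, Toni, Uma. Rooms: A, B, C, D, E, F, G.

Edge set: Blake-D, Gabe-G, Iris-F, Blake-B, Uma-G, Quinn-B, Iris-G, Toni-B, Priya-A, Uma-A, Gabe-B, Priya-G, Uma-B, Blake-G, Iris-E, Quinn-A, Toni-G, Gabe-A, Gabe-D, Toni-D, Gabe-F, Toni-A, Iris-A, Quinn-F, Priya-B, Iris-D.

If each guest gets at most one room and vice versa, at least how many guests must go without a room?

1

For example, pair Priya→G, Quinn→F, Blake→D, Gabe→A, Iris→E, Toni→B.
The set {Priya, Quinn, Blake, Gabe, Toni, Uma} has only 5 neighbours ({A, B, D, F, G}), so by Hall's theorem at most 6 of the 7 guests can be matched.
That matches 6 of the 7, leaving 1 unmatched; no matching can do better.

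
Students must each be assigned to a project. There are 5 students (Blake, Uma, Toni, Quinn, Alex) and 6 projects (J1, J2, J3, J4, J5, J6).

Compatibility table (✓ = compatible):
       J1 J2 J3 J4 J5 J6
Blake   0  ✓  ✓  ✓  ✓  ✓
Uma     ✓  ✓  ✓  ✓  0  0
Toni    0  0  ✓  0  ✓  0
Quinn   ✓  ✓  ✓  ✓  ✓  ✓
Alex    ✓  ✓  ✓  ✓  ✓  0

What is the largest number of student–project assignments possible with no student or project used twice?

5

A valid assignment of size 5: Blake-J6, Uma-J3, Toni-J5, Quinn-J1, Alex-J2.
All 5 students are matched, so no larger matching exists.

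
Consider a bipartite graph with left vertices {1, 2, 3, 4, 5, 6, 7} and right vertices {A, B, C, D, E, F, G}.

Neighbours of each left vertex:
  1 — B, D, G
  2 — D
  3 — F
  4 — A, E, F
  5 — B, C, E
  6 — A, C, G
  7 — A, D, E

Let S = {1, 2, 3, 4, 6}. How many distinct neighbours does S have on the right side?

The union of neighbours of {1, 2, 3, 4, 6} is {A, B, C, D, E, F, G}, which has 7 elements.
Since |N(S)| = 7 ≥ |S| = 5, Hall's condition holds for this subset.

7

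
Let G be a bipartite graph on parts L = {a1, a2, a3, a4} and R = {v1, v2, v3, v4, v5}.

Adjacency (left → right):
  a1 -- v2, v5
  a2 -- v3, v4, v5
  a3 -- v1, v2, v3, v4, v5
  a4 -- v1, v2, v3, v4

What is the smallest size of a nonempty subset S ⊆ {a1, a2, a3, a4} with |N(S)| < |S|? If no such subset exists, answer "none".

A matching saturating every left vertex exists, for instance a1→v5, a2→v4, a3→v3, a4→v2.
By Hall's marriage theorem, this means |N(S)| ≥ |S| for every subset S, so no violating subset exists.

none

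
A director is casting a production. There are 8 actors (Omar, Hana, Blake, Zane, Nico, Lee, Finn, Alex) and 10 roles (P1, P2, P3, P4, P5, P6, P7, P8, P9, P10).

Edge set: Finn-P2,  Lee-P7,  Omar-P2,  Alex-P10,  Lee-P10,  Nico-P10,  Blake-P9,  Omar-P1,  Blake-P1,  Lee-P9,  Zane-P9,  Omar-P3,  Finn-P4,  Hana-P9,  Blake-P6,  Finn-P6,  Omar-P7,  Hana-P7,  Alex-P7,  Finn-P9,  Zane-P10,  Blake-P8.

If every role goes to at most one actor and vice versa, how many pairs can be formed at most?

For example, pair Omar-P1, Hana-P7, Blake-P8, Zane-P9, Nico-P10, Finn-P6.
The set {Hana, Zane, Nico, Lee, Alex} has only 3 neighbours ({P10, P7, P9}), so by Hall's theorem at most 6 of the 8 actors can be matched.

6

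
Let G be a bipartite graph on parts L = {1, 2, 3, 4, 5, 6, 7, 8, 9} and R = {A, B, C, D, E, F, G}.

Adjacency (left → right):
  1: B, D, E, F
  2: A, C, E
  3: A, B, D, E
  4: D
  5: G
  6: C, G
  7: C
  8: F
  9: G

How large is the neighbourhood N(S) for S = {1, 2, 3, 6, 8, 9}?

The union of neighbours of {1, 2, 3, 6, 8, 9} is {A, B, C, D, E, F, G}, which has 7 elements.
Since |N(S)| = 7 ≥ |S| = 6, Hall's condition holds for this subset.

7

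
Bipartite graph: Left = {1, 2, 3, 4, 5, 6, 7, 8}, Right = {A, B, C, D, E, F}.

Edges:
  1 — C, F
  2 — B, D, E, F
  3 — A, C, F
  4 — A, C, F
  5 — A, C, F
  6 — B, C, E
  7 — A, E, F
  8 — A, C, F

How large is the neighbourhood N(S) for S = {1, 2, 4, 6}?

The union of neighbours of {1, 2, 4, 6} is {A, B, C, D, E, F}, which has 6 elements.
Since |N(S)| = 6 ≥ |S| = 4, Hall's condition holds for this subset.

6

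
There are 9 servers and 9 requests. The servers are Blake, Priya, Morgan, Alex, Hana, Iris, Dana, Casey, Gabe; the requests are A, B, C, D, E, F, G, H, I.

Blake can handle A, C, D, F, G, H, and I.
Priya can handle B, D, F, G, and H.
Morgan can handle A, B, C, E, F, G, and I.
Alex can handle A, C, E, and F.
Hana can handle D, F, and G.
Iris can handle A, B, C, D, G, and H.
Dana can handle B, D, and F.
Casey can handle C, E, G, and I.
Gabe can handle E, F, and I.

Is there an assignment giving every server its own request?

Yes

One maximum matching: Blake→I, Priya→H, Morgan→A, Alex→F, Hana→D, Iris→G, Dana→B, Casey→C, Gabe→E.
All 9 servers are covered.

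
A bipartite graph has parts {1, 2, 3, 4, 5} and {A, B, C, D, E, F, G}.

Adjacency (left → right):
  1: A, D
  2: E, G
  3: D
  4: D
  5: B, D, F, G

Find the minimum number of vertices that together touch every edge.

{1, 2, 5, D} is a vertex cover of size 4: every edge has an endpoint in this set.
No smaller cover exists because 1–A, 2–E, 3–D, 5–B is a matching of size 4, and a cover must include an endpoint of each of these disjoint edges (König's theorem).

4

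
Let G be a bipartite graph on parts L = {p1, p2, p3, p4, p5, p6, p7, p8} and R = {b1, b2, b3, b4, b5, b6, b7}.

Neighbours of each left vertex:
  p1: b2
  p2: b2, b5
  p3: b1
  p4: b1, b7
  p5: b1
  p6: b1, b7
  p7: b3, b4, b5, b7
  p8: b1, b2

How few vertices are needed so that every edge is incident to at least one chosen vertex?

5

A maximum matching has 5 edges (e.g. p1–b2, p2–b5, p3–b1, p4–b7, p7–b3).
By König's theorem the minimum vertex cover has the same size. One such cover is {p2, p7, b1, b2, b7}.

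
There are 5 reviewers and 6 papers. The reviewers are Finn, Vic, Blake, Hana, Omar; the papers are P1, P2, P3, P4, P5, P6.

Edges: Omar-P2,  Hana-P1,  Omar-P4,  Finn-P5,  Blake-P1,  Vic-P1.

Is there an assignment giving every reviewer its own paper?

No

The set {Vic, Blake, Hana} has only 1 neighbour ({P1}), so by Hall's theorem at most 3 of the 5 reviewers can be matched.
Hence no matching covers every reviewer.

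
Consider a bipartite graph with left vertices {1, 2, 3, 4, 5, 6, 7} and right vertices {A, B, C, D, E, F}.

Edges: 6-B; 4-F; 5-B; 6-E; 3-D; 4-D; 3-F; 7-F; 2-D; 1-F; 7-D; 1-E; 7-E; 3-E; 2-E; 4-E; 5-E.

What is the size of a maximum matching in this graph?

A valid assignment of size 4: 1→F, 2→D, 3→E, 5→B.
The set {1, 2, 3, 4, 5, 6, 7} has only 4 neighbours ({B, D, E, F}), so by Hall's theorem at most 4 of the 7 left vertices can be matched.

4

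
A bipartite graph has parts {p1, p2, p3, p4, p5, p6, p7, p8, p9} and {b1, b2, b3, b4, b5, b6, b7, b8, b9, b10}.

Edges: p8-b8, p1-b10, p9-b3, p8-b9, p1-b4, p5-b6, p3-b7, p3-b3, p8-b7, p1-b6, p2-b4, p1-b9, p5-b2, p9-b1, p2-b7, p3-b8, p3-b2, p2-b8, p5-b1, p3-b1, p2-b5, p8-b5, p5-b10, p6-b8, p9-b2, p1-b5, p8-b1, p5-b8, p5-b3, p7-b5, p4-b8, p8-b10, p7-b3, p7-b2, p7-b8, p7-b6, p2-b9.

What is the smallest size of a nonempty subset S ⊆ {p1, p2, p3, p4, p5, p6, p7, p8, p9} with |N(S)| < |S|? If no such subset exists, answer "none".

2

Take S = {p4, p6}. Its neighbourhood is {b8}, so |N(S)| = 1 < |S| = 2.
No single vertex violates Hall's condition since each has at least one neighbour, so 2 is the minimum.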